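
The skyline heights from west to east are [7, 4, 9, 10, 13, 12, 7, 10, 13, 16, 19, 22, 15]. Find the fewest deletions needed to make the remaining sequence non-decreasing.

5

Fewest deletions = n − (longest non-decreasing subsequence).
i:      1  2  3  4  5  6  7  8  9 10 11 12 13
a[i]:   7  4  9 10 13 12  7 10 13 16 19 22 15
dp:     1  1  2  3  4  4  2  4  5  6  7  8  6
max dp = 8, so deletions = 13 − 8 = 5.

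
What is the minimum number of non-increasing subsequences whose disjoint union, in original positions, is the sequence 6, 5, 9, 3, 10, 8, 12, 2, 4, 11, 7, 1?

4

Place each on the leftmost legal pile:
6 → new pile 1 (tops now [6])
5 → pile 1 (tops now [5])
9 → new pile 2 (tops now [5, 9])
3 → pile 1 (tops now [3, 9])
10 → new pile 3 (tops now [3, 9, 10])
8 → pile 2 (tops now [3, 8, 10])
12 → new pile 4 (tops now [3, 8, 10, 12])
2 → pile 1 (tops now [2, 8, 10, 12])
4 → pile 2 (tops now [2, 4, 10, 12])
11 → pile 4 (tops now [2, 4, 10, 11])
7 → pile 3 (tops now [2, 4, 7, 11])
1 → pile 1 (tops now [1, 4, 7, 11])
Four piles.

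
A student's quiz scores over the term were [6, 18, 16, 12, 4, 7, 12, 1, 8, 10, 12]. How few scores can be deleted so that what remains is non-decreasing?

Fewest deletions = n − (longest non-decreasing subsequence).
Patience tails:
6 → extends → [6]
18 → extends → [6, 18]
16 → replaces 18 → [6, 16]
12 → replaces 16 → [6, 12]
4 → replaces 6 → [4, 12]
7 → replaces 12 → [4, 7]
12 → extends → [4, 7, 12]
1 → replaces 4 → [1, 7, 12]
8 → replaces 12 → [1, 7, 8]
10 → extends → [1, 7, 8, 10]
12 → extends → [1, 7, 8, 10, 12]
Longest non-decreasing subsequence has length 5, so deletions = 11 − 5 = 6.

6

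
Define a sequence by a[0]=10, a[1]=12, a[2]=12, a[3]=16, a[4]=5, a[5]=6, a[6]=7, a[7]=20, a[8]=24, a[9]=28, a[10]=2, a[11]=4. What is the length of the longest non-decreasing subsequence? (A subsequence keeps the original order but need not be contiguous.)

7

Track the smallest tail for each achievable length (allowing ties):
10 → extends → [10]
12 → extends → [10, 12]
12 → extends → [10, 12, 12]
16 → extends → [10, 12, 12, 16]
5 → replaces 10 → [5, 12, 12, 16]
6 → replaces 12 → [5, 6, 12, 16]
7 → replaces 12 → [5, 6, 7, 16]
20 → extends → [5, 6, 7, 16, 20]
24 → extends → [5, 6, 7, 16, 20, 24]
28 → extends → [5, 6, 7, 16, 20, 24, 28]
2 → replaces 5 → [2, 6, 7, 16, 20, 24, 28]
4 → replaces 6 → [2, 4, 7, 16, 20, 24, 28]
Seven tails, so the longest non-decreasing subsequence has length 7 (e.g. 10, 12, 12, 16, 20, 24, 28).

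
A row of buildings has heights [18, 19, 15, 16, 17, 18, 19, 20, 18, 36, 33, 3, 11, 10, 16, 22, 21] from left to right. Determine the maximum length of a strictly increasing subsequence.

7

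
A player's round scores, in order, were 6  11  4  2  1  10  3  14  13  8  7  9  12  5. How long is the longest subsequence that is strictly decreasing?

Negate each value so 'decreasing' becomes 'increasing', then run patience tails on the negated sequence:
-6 → extends → [-6]
-11 → replaces -6 → [-11]
-4 → extends → [-11, -4]
-2 → extends → [-11, -4, -2]
-1 → extends → [-11, -4, -2, -1]
-10 → replaces -4 → [-11, -10, -2, -1]
-3 → replaces -2 → [-11, -10, -3, -1]
-14 → replaces -11 → [-14, -10, -3, -1]
-13 → replaces -10 → [-14, -13, -3, -1]
-8 → replaces -3 → [-14, -13, -8, -1]
-7 → replaces -1 → [-14, -13, -8, -7]
-9 → replaces -8 → [-14, -13, -9, -7]
-12 → replaces -9 → [-14, -13, -12, -7]
-5 → extends → [-14, -13, -12, -7, -5]
Five tails, so the longest strictly decreasing subsequence of the original has length 5.

5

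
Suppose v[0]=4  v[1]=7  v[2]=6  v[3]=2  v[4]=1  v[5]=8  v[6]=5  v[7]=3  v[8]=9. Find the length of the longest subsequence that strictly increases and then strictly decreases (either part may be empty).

inc[i] = longest strictly increasing subsequence ending at i; dec[i] = longest strictly decreasing subsequence starting at i:
i:     0 1 2 3 4 5 6 7 8
v[i]:  4 7 6 2 1 8 5 3 9
inc:   1 2 2 1 1 3 2 2 4
dec:   3 4 3 2 1 3 2 1 1
Best peak at i=1 (value 7): inc=2, dec=4, length 2+4−1 = 5.

5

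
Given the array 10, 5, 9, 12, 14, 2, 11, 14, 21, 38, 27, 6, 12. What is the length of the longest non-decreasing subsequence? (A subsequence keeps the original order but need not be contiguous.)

Track the smallest tail for each achievable length (allowing ties):
10 → extends → [10]
5 → replaces 10 → [5]
9 → extends → [5, 9]
12 → extends → [5, 9, 12]
14 → extends → [5, 9, 12, 14]
2 → replaces 5 → [2, 9, 12, 14]
11 → replaces 12 → [2, 9, 11, 14]
14 → extends → [2, 9, 11, 14, 14]
21 → extends → [2, 9, 11, 14, 14, 21]
38 → extends → [2, 9, 11, 14, 14, 21, 38]
27 → replaces 38 → [2, 9, 11, 14, 14, 21, 27]
6 → replaces 9 → [2, 6, 11, 14, 14, 21, 27]
12 → replaces 14 → [2, 6, 11, 12, 14, 21, 27]
Seven tails, so the longest non-decreasing subsequence has length 7 (e.g. 5, 9, 12, 14, 14, 21, 38).

7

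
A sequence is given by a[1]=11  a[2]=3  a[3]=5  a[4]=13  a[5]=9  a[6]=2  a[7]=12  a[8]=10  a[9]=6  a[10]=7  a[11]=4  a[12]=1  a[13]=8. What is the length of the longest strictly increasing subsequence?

5

Track the smallest tail for each achievable length (strict):
11 → extends → [11]
3 → replaces 11 → [3]
5 → extends → [3, 5]
13 → extends → [3, 5, 13]
9 → replaces 13 → [3, 5, 9]
2 → replaces 3 → [2, 5, 9]
12 → extends → [2, 5, 9, 12]
10 → replaces 12 → [2, 5, 9, 10]
6 → replaces 9 → [2, 5, 6, 10]
7 → replaces 10 → [2, 5, 6, 7]
4 → replaces 5 → [2, 4, 6, 7]
1 → replaces 2 → [1, 4, 6, 7]
8 → extends → [1, 4, 6, 7, 8]
Five tails, so the longest strictly increasing subsequence has length 5 (e.g. 3, 5, 6, 7, 8).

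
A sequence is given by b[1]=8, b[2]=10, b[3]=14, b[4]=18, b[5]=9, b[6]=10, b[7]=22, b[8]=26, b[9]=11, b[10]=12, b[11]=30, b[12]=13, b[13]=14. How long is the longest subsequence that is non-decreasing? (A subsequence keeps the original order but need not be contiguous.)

Let dp[i] be the length of the longest such subsequence ending at index i:
i:      1  2  3  4  5  6  7  8  9 10 11 12 13
b[i]:   8 10 14 18  9 10 22 26 11 12 30 13 14
dp:     1  2  3  4  2  3  5  6  4  5  7  6  7
Maximum dp value is 7.

7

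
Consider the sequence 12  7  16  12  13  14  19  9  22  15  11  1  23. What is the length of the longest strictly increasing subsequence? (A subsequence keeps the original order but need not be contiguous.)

Let dp[i] be the length of the longest such subsequence ending at index i:
i:      1  2  3  4  5  6  7  8  9 10 11 12 13
a[i]:  12  7 16 12 13 14 19  9 22 15 11  1 23
dp:     1  1  2  2  3  4  5  2  6  5  3  1  7
Maximum dp value is 7.

7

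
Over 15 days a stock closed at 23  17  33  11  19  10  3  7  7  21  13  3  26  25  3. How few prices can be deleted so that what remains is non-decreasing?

Fewest deletions = n − (longest non-decreasing subsequence).
Patience tails:
23 → extends → [23]
17 → replaces 23 → [17]
33 → extends → [17, 33]
11 → replaces 17 → [11, 33]
19 → replaces 33 → [11, 19]
10 → replaces 11 → [10, 19]
3 → replaces 10 → [3, 19]
7 → replaces 19 → [3, 7]
7 → extends → [3, 7, 7]
21 → extends → [3, 7, 7, 21]
13 → replaces 21 → [3, 7, 7, 13]
3 → replaces 7 → [3, 3, 7, 13]
26 → extends → [3, 3, 7, 13, 26]
25 → replaces 26 → [3, 3, 7, 13, 25]
3 → replaces 7 → [3, 3, 3, 13, 25]
Longest non-decreasing subsequence has length 5, so deletions = 15 − 5 = 10.

10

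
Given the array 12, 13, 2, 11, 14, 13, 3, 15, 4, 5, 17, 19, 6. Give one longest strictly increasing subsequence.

Patience tails give the LIS length; then backtrack through the dp parents:
12 → extends → [12]
13 → extends → [12, 13]
2 → replaces 12 → [2, 13]
11 → replaces 13 → [2, 11]
14 → extends → [2, 11, 14]
13 → replaces 14 → [2, 11, 13]
3 → replaces 11 → [2, 3, 13]
15 → extends → [2, 3, 13, 15]
4 → replaces 13 → [2, 3, 4, 15]
5 → replaces 15 → [2, 3, 4, 5]
17 → extends → [2, 3, 4, 5, 17]
19 → extends → [2, 3, 4, 5, 17, 19]
6 → replaces 17 → [2, 3, 4, 5, 6, 19]
Length 6; one witness is 12, 13, 14, 15, 17, 19.

12, 13, 14, 15, 17, 19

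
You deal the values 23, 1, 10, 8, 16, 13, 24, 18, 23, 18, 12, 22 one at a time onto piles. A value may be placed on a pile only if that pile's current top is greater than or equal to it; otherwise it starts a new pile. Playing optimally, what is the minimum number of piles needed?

5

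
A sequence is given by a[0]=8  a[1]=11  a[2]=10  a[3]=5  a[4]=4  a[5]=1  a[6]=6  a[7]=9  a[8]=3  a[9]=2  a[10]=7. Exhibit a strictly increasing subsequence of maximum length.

Patience tails give the LIS length; then backtrack through the dp parents:
8 → extends → [8]
11 → extends → [8, 11]
10 → replaces 11 → [8, 10]
5 → replaces 8 → [5, 10]
4 → replaces 5 → [4, 10]
1 → replaces 4 → [1, 10]
6 → replaces 10 → [1, 6]
9 → extends → [1, 6, 9]
3 → replaces 6 → [1, 3, 9]
2 → replaces 3 → [1, 2, 9]
7 → replaces 9 → [1, 2, 7]
Length 3; one witness is 5, 6, 9.

5, 6, 9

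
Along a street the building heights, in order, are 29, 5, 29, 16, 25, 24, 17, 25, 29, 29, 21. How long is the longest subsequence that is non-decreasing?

Track the smallest tail for each achievable length (allowing ties):
29 → extends → [29]
5 → replaces 29 → [5]
29 → extends → [5, 29]
16 → replaces 29 → [5, 16]
25 → extends → [5, 16, 25]
24 → replaces 25 → [5, 16, 24]
17 → replaces 24 → [5, 16, 17]
25 → extends → [5, 16, 17, 25]
29 → extends → [5, 16, 17, 25, 29]
29 → extends → [5, 16, 17, 25, 29, 29]
21 → replaces 25 → [5, 16, 17, 21, 29, 29]
Six tails, so the longest non-decreasing subsequence has length 6 (e.g. 5, 16, 25, 25, 29, 29).

6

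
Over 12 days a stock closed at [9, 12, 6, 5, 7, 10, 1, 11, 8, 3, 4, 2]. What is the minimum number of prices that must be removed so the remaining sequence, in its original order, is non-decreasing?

Fewest deletions = n − (longest non-decreasing subsequence).
Patience tails:
9 → extends → [9]
12 → extends → [9, 12]
6 → replaces 9 → [6, 12]
5 → replaces 6 → [5, 12]
7 → replaces 12 → [5, 7]
10 → extends → [5, 7, 10]
1 → replaces 5 → [1, 7, 10]
11 → extends → [1, 7, 10, 11]
8 → replaces 10 → [1, 7, 8, 11]
3 → replaces 7 → [1, 3, 8, 11]
4 → replaces 8 → [1, 3, 4, 11]
2 → replaces 3 → [1, 2, 4, 11]
Longest non-decreasing subsequence has length 4, so deletions = 12 − 4 = 8.

8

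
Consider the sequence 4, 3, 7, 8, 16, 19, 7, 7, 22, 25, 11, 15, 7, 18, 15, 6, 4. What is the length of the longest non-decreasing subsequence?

7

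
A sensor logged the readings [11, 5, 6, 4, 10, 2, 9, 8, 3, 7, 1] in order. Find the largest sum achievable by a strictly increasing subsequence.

21

Let S[i] be the best sum of a strictly increasing subsequence ending at i:
i:      1  2  3  4  5  6  7  8  9 10 11
a[i]:  11  5  6  4 10  2  9  8  3  7  1
S:     11  5 11  4 21  2 20 19  5 18  1
Maximum is 21 (e.g. 5 + 6 + 10).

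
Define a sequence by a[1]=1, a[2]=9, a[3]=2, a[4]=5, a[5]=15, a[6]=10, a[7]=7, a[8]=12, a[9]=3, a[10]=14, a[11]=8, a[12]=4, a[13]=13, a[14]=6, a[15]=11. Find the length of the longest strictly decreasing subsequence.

Negate each value so 'decreasing' becomes 'increasing', then run patience tails on the negated sequence:
-1 → extends → [-1]
-9 → replaces -1 → [-9]
-2 → extends → [-9, -2]
-5 → replaces -2 → [-9, -5]
-15 → replaces -9 → [-15, -5]
-10 → replaces -5 → [-15, -10]
-7 → extends → [-15, -10, -7]
-12 → replaces -10 → [-15, -12, -7]
-3 → extends → [-15, -12, -7, -3]
-14 → replaces -12 → [-15, -14, -7, -3]
-8 → replaces -7 → [-15, -14, -8, -3]
-4 → replaces -3 → [-15, -14, -8, -4]
-13 → replaces -8 → [-15, -14, -13, -4]
-6 → replaces -4 → [-15, -14, -13, -6]
-11 → replaces -6 → [-15, -14, -13, -11]
Four tails, so the longest strictly decreasing subsequence of the original has length 4.

4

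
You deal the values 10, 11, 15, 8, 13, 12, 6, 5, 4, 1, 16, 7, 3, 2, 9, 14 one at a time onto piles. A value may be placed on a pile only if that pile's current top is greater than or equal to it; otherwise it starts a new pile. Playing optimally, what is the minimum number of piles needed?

The minimum number of non-increasing subsequences covering a sequence equals the length of its longest strictly increasing subsequence.
LIS length is 4 (e.g. 10, 11, 15, 16), so 4 piles are needed.

4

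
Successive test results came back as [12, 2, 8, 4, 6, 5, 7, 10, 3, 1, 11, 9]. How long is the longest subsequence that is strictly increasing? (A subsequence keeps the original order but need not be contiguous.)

6

Track the smallest tail for each achievable length (strict):
12 → extends → [12]
2 → replaces 12 → [2]
8 → extends → [2, 8]
4 → replaces 8 → [2, 4]
6 → extends → [2, 4, 6]
5 → replaces 6 → [2, 4, 5]
7 → extends → [2, 4, 5, 7]
10 → extends → [2, 4, 5, 7, 10]
3 → replaces 4 → [2, 3, 5, 7, 10]
1 → replaces 2 → [1, 3, 5, 7, 10]
11 → extends → [1, 3, 5, 7, 10, 11]
9 → replaces 10 → [1, 3, 5, 7, 9, 11]
Six tails, so the longest strictly increasing subsequence has length 6 (e.g. 2, 4, 6, 7, 10, 11).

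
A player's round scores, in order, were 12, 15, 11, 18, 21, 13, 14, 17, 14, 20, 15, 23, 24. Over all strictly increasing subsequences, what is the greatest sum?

Let S[i] be the best sum of a strictly increasing subsequence ending at i:
i:       1   2   3   4   5   6   7   8   9  10  11  12  13
a[i]:   12  15  11  18  21  13  14  17  14  20  15  23  24
S:      12  27  11  45  66  25  39  56  39  76  54  99 123
Maximum is 123 (e.g. 12 + 13 + 14 + 17 + 20 + 23 + 24).

123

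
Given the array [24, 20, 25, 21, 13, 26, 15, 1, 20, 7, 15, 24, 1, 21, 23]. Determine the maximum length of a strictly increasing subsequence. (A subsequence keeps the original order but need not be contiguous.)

Track the smallest tail for each achievable length (strict):
24 → extends → [24]
20 → replaces 24 → [20]
25 → extends → [20, 25]
21 → replaces 25 → [20, 21]
13 → replaces 20 → [13, 21]
26 → extends → [13, 21, 26]
15 → replaces 21 → [13, 15, 26]
1 → replaces 13 → [1, 15, 26]
20 → replaces 26 → [1, 15, 20]
7 → replaces 15 → [1, 7, 20]
15 → replaces 20 → [1, 7, 15]
24 → extends → [1, 7, 15, 24]
1 → already a tail → [1, 7, 15, 24]
21 → replaces 24 → [1, 7, 15, 21]
23 → extends → [1, 7, 15, 21, 23]
Five tails, so the longest strictly increasing subsequence has length 5 (e.g. 13, 15, 20, 21, 23).

5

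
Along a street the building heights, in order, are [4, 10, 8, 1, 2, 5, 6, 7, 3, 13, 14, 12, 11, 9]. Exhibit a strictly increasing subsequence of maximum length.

Patience tails give the LIS length; then backtrack through the dp parents:
4 → extends → [4]
10 → extends → [4, 10]
8 → replaces 10 → [4, 8]
1 → replaces 4 → [1, 8]
2 → replaces 8 → [1, 2]
5 → extends → [1, 2, 5]
6 → extends → [1, 2, 5, 6]
7 → extends → [1, 2, 5, 6, 7]
3 → replaces 5 → [1, 2, 3, 6, 7]
13 → extends → [1, 2, 3, 6, 7, 13]
14 → extends → [1, 2, 3, 6, 7, 13, 14]
12 → replaces 13 → [1, 2, 3, 6, 7, 12, 14]
11 → replaces 12 → [1, 2, 3, 6, 7, 11, 14]
9 → replaces 11 → [1, 2, 3, 6, 7, 9, 14]
Length 7; one witness is 1, 2, 5, 6, 7, 13, 14.

1, 2, 5, 6, 7, 13, 14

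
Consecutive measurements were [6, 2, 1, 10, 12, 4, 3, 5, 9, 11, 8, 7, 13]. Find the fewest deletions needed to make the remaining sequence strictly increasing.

7

Fewest deletions = n − (longest strictly increasing subsequence).
Patience tails:
6 → extends → [6]
2 → replaces 6 → [2]
1 → replaces 2 → [1]
10 → extends → [1, 10]
12 → extends → [1, 10, 12]
4 → replaces 10 → [1, 4, 12]
3 → replaces 4 → [1, 3, 12]
5 → replaces 12 → [1, 3, 5]
9 → extends → [1, 3, 5, 9]
11 → extends → [1, 3, 5, 9, 11]
8 → replaces 9 → [1, 3, 5, 8, 11]
7 → replaces 8 → [1, 3, 5, 7, 11]
13 → extends → [1, 3, 5, 7, 11, 13]
Longest strictly increasing subsequence has length 6, so deletions = 13 − 6 = 7.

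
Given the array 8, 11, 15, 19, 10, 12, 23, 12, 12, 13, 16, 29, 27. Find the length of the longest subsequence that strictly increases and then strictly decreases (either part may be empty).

inc[i] = longest strictly increasing subsequence ending at i; dec[i] = longest strictly decreasing subsequence starting at i:
i:      1  2  3  4  5  6  7  8  9 10 11 12 13
a[i]:   8 11 15 19 10 12 23 12 12 13 16 29 27
inc:    1  2  3  4  2  3  5  3  3  4  5  6  6
dec:    1  2  2  2  1  1  2  1  1  1  1  2  1
Best peak at i=12 (value 29): inc=6, dec=2, length 6+2−1 = 7.

7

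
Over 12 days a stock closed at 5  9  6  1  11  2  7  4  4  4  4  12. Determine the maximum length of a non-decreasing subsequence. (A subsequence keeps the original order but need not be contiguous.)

Track the smallest tail for each achievable length (allowing ties):
5 → extends → [5]
9 → extends → [5, 9]
6 → replaces 9 → [5, 6]
1 → replaces 5 → [1, 6]
11 → extends → [1, 6, 11]
2 → replaces 6 → [1, 2, 11]
7 → replaces 11 → [1, 2, 7]
4 → replaces 7 → [1, 2, 4]
4 → extends → [1, 2, 4, 4]
4 → extends → [1, 2, 4, 4, 4]
4 → extends → [1, 2, 4, 4, 4, 4]
12 → extends → [1, 2, 4, 4, 4, 4, 12]
Seven tails, so the longest non-decreasing subsequence has length 7 (e.g. 1, 2, 4, 4, 4, 4, 12).

7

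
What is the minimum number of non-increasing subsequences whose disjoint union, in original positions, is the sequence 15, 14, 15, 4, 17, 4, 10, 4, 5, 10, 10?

3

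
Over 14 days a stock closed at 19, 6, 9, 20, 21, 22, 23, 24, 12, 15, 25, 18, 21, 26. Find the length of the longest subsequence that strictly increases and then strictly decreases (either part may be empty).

9

inc[i] = longest strictly increasing subsequence ending at i; dec[i] = longest strictly decreasing subsequence starting at i:
i:      1  2  3  4  5  6  7  8  9 10 11 12 13 14
a[i]:  19  6  9 20 21 22 23 24 12 15 25 18 21 26
inc:    1  1  2  3  4  5  6  7  3  4  8  5  6  9
dec:    2  1  1  2  2  2  2  2  1  1  2  1  1  1
Best peak at i=11 (value 25): inc=8, dec=2, length 8+2−1 = 9.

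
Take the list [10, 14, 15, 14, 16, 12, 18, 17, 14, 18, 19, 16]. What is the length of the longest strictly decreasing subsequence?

3

Negate each value so 'decreasing' becomes 'increasing', then run patience tails on the negated sequence:
-10 → extends → [-10]
-14 → replaces -10 → [-14]
-15 → replaces -14 → [-15]
-14 → extends → [-15, -14]
-16 → replaces -15 → [-16, -14]
-12 → extends → [-16, -14, -12]
-18 → replaces -16 → [-18, -14, -12]
-17 → replaces -14 → [-18, -17, -12]
-14 → replaces -12 → [-18, -17, -14]
-18 → already a tail → [-18, -17, -14]
-19 → replaces -18 → [-19, -17, -14]
-16 → replaces -14 → [-19, -17, -16]
Three tails, so the longest strictly decreasing subsequence of the original has length 3.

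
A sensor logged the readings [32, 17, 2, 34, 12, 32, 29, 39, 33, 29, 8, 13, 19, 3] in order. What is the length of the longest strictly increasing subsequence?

4

Track the smallest tail for each achievable length (strict):
32 → extends → [32]
17 → replaces 32 → [17]
2 → replaces 17 → [2]
34 → extends → [2, 34]
12 → replaces 34 → [2, 12]
32 → extends → [2, 12, 32]
29 → replaces 32 → [2, 12, 29]
39 → extends → [2, 12, 29, 39]
33 → replaces 39 → [2, 12, 29, 33]
29 → already a tail → [2, 12, 29, 33]
8 → replaces 12 → [2, 8, 29, 33]
13 → replaces 29 → [2, 8, 13, 33]
19 → replaces 33 → [2, 8, 13, 19]
3 → replaces 8 → [2, 3, 13, 19]
Four tails, so the longest strictly increasing subsequence has length 4 (e.g. 2, 12, 32, 39).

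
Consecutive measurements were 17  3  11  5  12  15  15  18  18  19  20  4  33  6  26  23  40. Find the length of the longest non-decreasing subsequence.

11

Track the smallest tail for each achievable length (allowing ties):
17 → extends → [17]
3 → replaces 17 → [3]
11 → extends → [3, 11]
5 → replaces 11 → [3, 5]
12 → extends → [3, 5, 12]
15 → extends → [3, 5, 12, 15]
15 → extends → [3, 5, 12, 15, 15]
18 → extends → [3, 5, 12, 15, 15, 18]
18 → extends → [3, 5, 12, 15, 15, 18, 18]
19 → extends → [3, 5, 12, 15, 15, 18, 18, 19]
20 → extends → [3, 5, 12, 15, 15, 18, 18, 19, 20]
4 → replaces 5 → [3, 4, 12, 15, 15, 18, 18, 19, 20]
33 → extends → [3, 4, 12, 15, 15, 18, 18, 19, 20, 33]
6 → replaces 12 → [3, 4, 6, 15, 15, 18, 18, 19, 20, 33]
26 → replaces 33 → [3, 4, 6, 15, 15, 18, 18, 19, 20, 26]
23 → replaces 26 → [3, 4, 6, 15, 15, 18, 18, 19, 20, 23]
40 → extends → [3, 4, 6, 15, 15, 18, 18, 19, 20, 23, 40]
Eleven tails, so the longest non-decreasing subsequence has length 11 (e.g. 3, 11, 12, 15, 15, 18, 18, 19, 20, 33, 40).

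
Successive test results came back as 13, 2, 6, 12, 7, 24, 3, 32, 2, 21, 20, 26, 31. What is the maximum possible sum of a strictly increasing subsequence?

101

Let S[i] be the best sum of a strictly increasing subsequence ending at i:
i:       1   2   3   4   5   6   7   8   9  10  11  12  13
a[i]:   13   2   6  12   7  24   3  32   2  21  20  26  31
S:      13   2   8  20  15  44   5  76   2  41  40  70 101
Maximum is 101 (e.g. 2 + 6 + 12 + 24 + 26 + 31).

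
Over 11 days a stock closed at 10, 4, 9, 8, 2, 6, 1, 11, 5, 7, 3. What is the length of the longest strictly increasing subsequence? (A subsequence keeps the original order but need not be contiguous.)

3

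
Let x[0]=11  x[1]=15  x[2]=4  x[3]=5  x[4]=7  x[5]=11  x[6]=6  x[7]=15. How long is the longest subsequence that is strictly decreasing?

3

Negate each value so 'decreasing' becomes 'increasing', then run patience tails on the negated sequence:
-11 → extends → [-11]
-15 → replaces -11 → [-15]
-4 → extends → [-15, -4]
-5 → replaces -4 → [-15, -5]
-7 → replaces -5 → [-15, -7]
-11 → replaces -7 → [-15, -11]
-6 → extends → [-15, -11, -6]
-15 → already a tail → [-15, -11, -6]
Three tails, so the longest strictly decreasing subsequence of the original has length 3.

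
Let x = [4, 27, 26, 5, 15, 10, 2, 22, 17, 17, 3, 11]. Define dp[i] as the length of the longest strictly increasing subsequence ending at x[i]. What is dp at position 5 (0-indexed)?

3

dp[i] = 1 + max{dp[j] : j<i, x[j]<x[i]} (or 1 if no such j):
i:      0  1  2  3  4  5  6  7  8  9 10 11
x[i]:   4 27 26  5 15 10  2 22 17 17  3 11
dp:     1  2  2  2  3  3  1  4  4  4  2  4
At index 5 the value is 3.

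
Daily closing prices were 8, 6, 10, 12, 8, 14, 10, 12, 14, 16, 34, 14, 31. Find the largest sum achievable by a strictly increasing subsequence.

Let S[i] be the best sum of a strictly increasing subsequence ending at i:
i:       1   2   3   4   5   6   7   8   9  10  11  12  13
a[i]:    8   6  10  12   8  14  10  12  14  16  34  14  31
S:       8   6  18  30  14  44  24  36  50  66 100  50  97
Maximum is 100 (e.g. 6 + 8 + 10 + 12 + 14 + 16 + 34).

100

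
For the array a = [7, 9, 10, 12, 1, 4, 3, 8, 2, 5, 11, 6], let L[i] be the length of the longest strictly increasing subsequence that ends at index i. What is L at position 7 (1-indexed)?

2

dp[i] = 1 + max{dp[j] : j<i, a[j]<a[i]} (or 1 if no such j):
i:      1  2  3  4  5  6  7  8  9 10 11 12
a[i]:   7  9 10 12  1  4  3  8  2  5 11  6
dp:     1  2  3  4  1  2  2  3  2  3  4  4
At index 7 the value is 2.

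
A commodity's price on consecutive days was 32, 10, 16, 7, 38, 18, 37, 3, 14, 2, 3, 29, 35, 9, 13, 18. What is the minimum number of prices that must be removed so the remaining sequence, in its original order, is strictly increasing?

Fewest deletions = n − (longest strictly increasing subsequence).
Patience tails:
32 → extends → [32]
10 → replaces 32 → [10]
16 → extends → [10, 16]
7 → replaces 10 → [7, 16]
38 → extends → [7, 16, 38]
18 → replaces 38 → [7, 16, 18]
37 → extends → [7, 16, 18, 37]
3 → replaces 7 → [3, 16, 18, 37]
14 → replaces 16 → [3, 14, 18, 37]
2 → replaces 3 → [2, 14, 18, 37]
3 → replaces 14 → [2, 3, 18, 37]
29 → replaces 37 → [2, 3, 18, 29]
35 → extends → [2, 3, 18, 29, 35]
9 → replaces 18 → [2, 3, 9, 29, 35]
13 → replaces 29 → [2, 3, 9, 13, 35]
18 → replaces 35 → [2, 3, 9, 13, 18]
Longest strictly increasing subsequence has length 5, so deletions = 16 − 5 = 11.

11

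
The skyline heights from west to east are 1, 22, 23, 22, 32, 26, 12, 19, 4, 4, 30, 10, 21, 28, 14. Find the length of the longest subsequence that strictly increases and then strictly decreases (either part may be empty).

7

inc[i] = longest strictly increasing subsequence ending at i; dec[i] = longest strictly decreasing subsequence starting at i:
i:      1  2  3  4  5  6  7  8  9 10 11 12 13 14 15
a[i]:   1 22 23 22 32 26 12 19  4  4 30 10 21 28 14
inc:    1  2  3  2  4  4  2  3  2  2  5  3  4  5  4
dec:    1  3  4  3  4  3  2  2  1  1  3  1  2  2  1
Best peak at i=5 (value 32): inc=4, dec=4, length 4+4−1 = 7.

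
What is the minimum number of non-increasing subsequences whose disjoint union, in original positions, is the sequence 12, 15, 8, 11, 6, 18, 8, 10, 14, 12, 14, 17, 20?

Place each on the leftmost legal pile:
12 → new pile 1 (tops now [12])
15 → new pile 2 (tops now [12, 15])
8 → pile 1 (tops now [8, 15])
11 → pile 2 (tops now [8, 11])
6 → pile 1 (tops now [6, 11])
18 → new pile 3 (tops now [6, 11, 18])
8 → pile 2 (tops now [6, 8, 18])
10 → pile 3 (tops now [6, 8, 10])
14 → new pile 4 (tops now [6, 8, 10, 14])
12 → pile 4 (tops now [6, 8, 10, 12])
14 → new pile 5 (tops now [6, 8, 10, 12, 14])
17 → new pile 6 (tops now [6, 8, 10, 12, 14, 17])
20 → new pile 7 (tops now [6, 8, 10, 12, 14, 17, 20])
Seven piles.

7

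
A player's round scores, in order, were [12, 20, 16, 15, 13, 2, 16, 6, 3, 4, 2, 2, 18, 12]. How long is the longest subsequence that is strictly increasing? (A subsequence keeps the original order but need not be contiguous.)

4

Track the smallest tail for each achievable length (strict):
12 → extends → [12]
20 → extends → [12, 20]
16 → replaces 20 → [12, 16]
15 → replaces 16 → [12, 15]
13 → replaces 15 → [12, 13]
2 → replaces 12 → [2, 13]
16 → extends → [2, 13, 16]
6 → replaces 13 → [2, 6, 16]
3 → replaces 6 → [2, 3, 16]
4 → replaces 16 → [2, 3, 4]
2 → already a tail → [2, 3, 4]
2 → already a tail → [2, 3, 4]
18 → extends → [2, 3, 4, 18]
12 → replaces 18 → [2, 3, 4, 12]
Four tails, so the longest strictly increasing subsequence has length 4 (e.g. 12, 15, 16, 18).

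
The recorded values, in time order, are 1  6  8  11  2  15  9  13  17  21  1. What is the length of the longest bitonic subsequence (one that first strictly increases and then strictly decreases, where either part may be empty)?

inc[i] = longest strictly increasing subsequence ending at i; dec[i] = longest strictly decreasing subsequence starting at i:
i:      1  2  3  4  5  6  7  8  9 10 11
a[i]:   1  6  8 11  2 15  9 13 17 21  1
inc:    1  2  3  4  2  5  4  5  6  7  1
dec:    1  3  3  3  2  3  2  2  2  2  1
Best peak at i=10 (value 21): inc=7, dec=2, length 7+2−1 = 8.

8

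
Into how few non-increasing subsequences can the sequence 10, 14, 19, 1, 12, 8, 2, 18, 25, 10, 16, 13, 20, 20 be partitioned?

The minimum number of non-increasing subsequences covering a sequence equals the length of its longest strictly increasing subsequence.
LIS length is 5 (e.g. 1, 8, 10, 16, 20), so 5 piles are needed.

5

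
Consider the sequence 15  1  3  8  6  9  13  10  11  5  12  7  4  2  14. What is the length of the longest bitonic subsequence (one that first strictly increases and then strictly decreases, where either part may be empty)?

10

inc[i] = longest strictly increasing subsequence ending at i; dec[i] = longest strictly decreasing subsequence starting at i:
i:      1  2  3  4  5  6  7  8  9 10 11 12 13 14 15
a[i]:  15  1  3  8  6  9 13 10 11  5 12  7  4  2 14
inc:    1  1  2  3  3  4  5  5  6  3  7  4  3  2  8
dec:    6  1  2  5  4  4  5  4  4  3  4  3  2  1  1
Best peak at i=11 (value 12): inc=7, dec=4, length 7+4−1 = 10.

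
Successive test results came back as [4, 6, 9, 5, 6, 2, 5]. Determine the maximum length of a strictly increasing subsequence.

Track the smallest tail for each achievable length (strict):
4 → extends → [4]
6 → extends → [4, 6]
9 → extends → [4, 6, 9]
5 → replaces 6 → [4, 5, 9]
6 → replaces 9 → [4, 5, 6]
2 → replaces 4 → [2, 5, 6]
5 → already a tail → [2, 5, 6]
Three tails, so the longest strictly increasing subsequence has length 3 (e.g. 4, 6, 9).

3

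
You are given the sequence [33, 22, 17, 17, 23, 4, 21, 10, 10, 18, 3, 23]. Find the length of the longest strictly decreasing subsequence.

5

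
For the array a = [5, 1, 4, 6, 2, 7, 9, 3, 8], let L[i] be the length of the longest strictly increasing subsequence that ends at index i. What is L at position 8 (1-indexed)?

dp[i] = 1 + max{dp[j] : j<i, a[j]<a[i]} (or 1 if no such j):
i:     1 2 3 4 5 6 7 8 9
a[i]:  5 1 4 6 2 7 9 3 8
dp:    1 1 2 3 2 4 5 3 5
At index 8 the value is 3.

3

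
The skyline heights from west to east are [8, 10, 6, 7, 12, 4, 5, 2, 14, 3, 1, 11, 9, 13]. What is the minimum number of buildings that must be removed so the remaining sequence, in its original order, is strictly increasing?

Fewest deletions = n − (longest strictly increasing subsequence).
i:      1  2  3  4  5  6  7  8  9 10 11 12 13 14
a[i]:   8 10  6  7 12  4  5  2 14  3  1 11  9 13
dp:     1  2  1  2  3  1  2  1  4  2  1  3  3  4
max dp = 4, so deletions = 14 − 4 = 10.

10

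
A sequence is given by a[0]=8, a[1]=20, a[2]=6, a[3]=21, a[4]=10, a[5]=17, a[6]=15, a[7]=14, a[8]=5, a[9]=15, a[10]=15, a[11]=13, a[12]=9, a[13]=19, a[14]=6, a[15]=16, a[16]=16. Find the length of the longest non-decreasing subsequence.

Track the smallest tail for each achievable length (allowing ties):
8 → extends → [8]
20 → extends → [8, 20]
6 → replaces 8 → [6, 20]
21 → extends → [6, 20, 21]
10 → replaces 20 → [6, 10, 21]
17 → replaces 21 → [6, 10, 17]
15 → replaces 17 → [6, 10, 15]
14 → replaces 15 → [6, 10, 14]
5 → replaces 6 → [5, 10, 14]
15 → extends → [5, 10, 14, 15]
15 → extends → [5, 10, 14, 15, 15]
13 → replaces 14 → [5, 10, 13, 15, 15]
9 → replaces 10 → [5, 9, 13, 15, 15]
19 → extends → [5, 9, 13, 15, 15, 19]
6 → replaces 9 → [5, 6, 13, 15, 15, 19]
16 → replaces 19 → [5, 6, 13, 15, 15, 16]
16 → extends → [5, 6, 13, 15, 15, 16, 16]
Seven tails, so the longest non-decreasing subsequence has length 7 (e.g. 8, 10, 15, 15, 15, 16, 16).

7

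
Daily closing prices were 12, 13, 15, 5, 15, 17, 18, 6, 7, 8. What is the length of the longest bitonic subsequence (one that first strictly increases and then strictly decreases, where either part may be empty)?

6

inc[i] = longest strictly increasing subsequence ending at i; dec[i] = longest strictly decreasing subsequence starting at i:
i:      1  2  3  4  5  6  7  8  9 10
a[i]:  12 13 15  5 15 17 18  6  7  8
inc:    1  2  3  1  3  4  5  2  3  4
dec:    2  2  2  1  2  2  2  1  1  1
Best peak at i=7 (value 18): inc=5, dec=2, length 5+2−1 = 6.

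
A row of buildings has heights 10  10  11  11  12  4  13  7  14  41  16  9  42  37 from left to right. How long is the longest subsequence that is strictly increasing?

7

Let dp[i] be the length of the longest such subsequence ending at index i:
i:      1  2  3  4  5  6  7  8  9 10 11 12 13 14
a[i]:  10 10 11 11 12  4 13  7 14 41 16  9 42 37
dp:     1  1  2  2  3  1  4  2  5  6  6  3  7  7
Maximum dp value is 7.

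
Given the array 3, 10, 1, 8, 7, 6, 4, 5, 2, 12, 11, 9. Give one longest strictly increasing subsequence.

Patience tails give the LIS length; then backtrack through the dp parents:
3 → extends → [3]
10 → extends → [3, 10]
1 → replaces 3 → [1, 10]
8 → replaces 10 → [1, 8]
7 → replaces 8 → [1, 7]
6 → replaces 7 → [1, 6]
4 → replaces 6 → [1, 4]
5 → extends → [1, 4, 5]
2 → replaces 4 → [1, 2, 5]
12 → extends → [1, 2, 5, 12]
11 → replaces 12 → [1, 2, 5, 11]
9 → replaces 11 → [1, 2, 5, 9]
Length 4; one witness is 3, 4, 5, 12.

3, 4, 5, 12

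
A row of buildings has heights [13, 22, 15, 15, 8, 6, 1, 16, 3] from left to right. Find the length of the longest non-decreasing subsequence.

4

Track the smallest tail for each achievable length (allowing ties):
13 → extends → [13]
22 → extends → [13, 22]
15 → replaces 22 → [13, 15]
15 → extends → [13, 15, 15]
8 → replaces 13 → [8, 15, 15]
6 → replaces 8 → [6, 15, 15]
1 → replaces 6 → [1, 15, 15]
16 → extends → [1, 15, 15, 16]
3 → replaces 15 → [1, 3, 15, 16]
Four tails, so the longest non-decreasing subsequence has length 4 (e.g. 13, 15, 15, 16).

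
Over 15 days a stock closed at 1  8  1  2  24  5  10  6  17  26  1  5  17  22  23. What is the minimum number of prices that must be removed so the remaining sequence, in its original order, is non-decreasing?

Fewest deletions = n − (longest non-decreasing subsequence).
Patience tails:
1 → extends → [1]
8 → extends → [1, 8]
1 → replaces 8 → [1, 1]
2 → extends → [1, 1, 2]
24 → extends → [1, 1, 2, 24]
5 → replaces 24 → [1, 1, 2, 5]
10 → extends → [1, 1, 2, 5, 10]
6 → replaces 10 → [1, 1, 2, 5, 6]
17 → extends → [1, 1, 2, 5, 6, 17]
26 → extends → [1, 1, 2, 5, 6, 17, 26]
1 → replaces 2 → [1, 1, 1, 5, 6, 17, 26]
5 → replaces 6 → [1, 1, 1, 5, 5, 17, 26]
17 → replaces 26 → [1, 1, 1, 5, 5, 17, 17]
22 → extends → [1, 1, 1, 5, 5, 17, 17, 22]
23 → extends → [1, 1, 1, 5, 5, 17, 17, 22, 23]
Longest non-decreasing subsequence has length 9, so deletions = 15 − 9 = 6.

6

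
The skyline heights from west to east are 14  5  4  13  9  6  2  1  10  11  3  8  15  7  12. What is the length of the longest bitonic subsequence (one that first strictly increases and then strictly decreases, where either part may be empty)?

inc[i] = longest strictly increasing subsequence ending at i; dec[i] = longest strictly decreasing subsequence starting at i:
i:      1  2  3  4  5  6  7  8  9 10 11 12 13 14 15
a[i]:  14  5  4 13  9  6  2  1 10 11  3  8 15  7 12
inc:    1  1  1  2  2  2  1  1  3  4  2  3  5  3  5
dec:    6  4  3  5  4  3  2  1  3  3  1  2  2  1  1
Best peak at i=1 (value 14): inc=1, dec=6, length 1+6−1 = 6.

6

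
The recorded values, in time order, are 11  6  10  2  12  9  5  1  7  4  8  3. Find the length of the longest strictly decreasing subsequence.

6

Negate each value so 'decreasing' becomes 'increasing', then run patience tails on the negated sequence:
-11 → extends → [-11]
-6 → extends → [-11, -6]
-10 → replaces -6 → [-11, -10]
-2 → extends → [-11, -10, -2]
-12 → replaces -11 → [-12, -10, -2]
-9 → replaces -2 → [-12, -10, -9]
-5 → extends → [-12, -10, -9, -5]
-1 → extends → [-12, -10, -9, -5, -1]
-7 → replaces -5 → [-12, -10, -9, -7, -1]
-4 → replaces -1 → [-12, -10, -9, -7, -4]
-8 → replaces -7 → [-12, -10, -9, -8, -4]
-3 → extends → [-12, -10, -9, -8, -4, -3]
Six tails, so the longest strictly decreasing subsequence of the original has length 6.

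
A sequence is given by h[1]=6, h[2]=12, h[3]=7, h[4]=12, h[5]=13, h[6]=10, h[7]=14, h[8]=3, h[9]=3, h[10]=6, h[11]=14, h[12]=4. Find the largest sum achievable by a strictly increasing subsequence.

Let S[i] be the best sum of a strictly increasing subsequence ending at i:
i:      1  2  3  4  5  6  7  8  9 10 11 12
h[i]:   6 12  7 12 13 10 14  3  3  6 14  4
S:      6 18 13 25 38 23 52  3  3  9 52  7
Maximum is 52 (e.g. 6 + 7 + 12 + 13 + 14).

52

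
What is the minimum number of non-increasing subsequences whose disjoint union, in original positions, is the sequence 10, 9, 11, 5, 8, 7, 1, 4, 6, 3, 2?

3

Place each on the leftmost legal pile:
10 → new pile 1 (tops now [10])
9 → pile 1 (tops now [9])
11 → new pile 2 (tops now [9, 11])
5 → pile 1 (tops now [5, 11])
8 → pile 2 (tops now [5, 8])
7 → pile 2 (tops now [5, 7])
1 → pile 1 (tops now [1, 7])
4 → pile 2 (tops now [1, 4])
6 → new pile 3 (tops now [1, 4, 6])
3 → pile 2 (tops now [1, 3, 6])
2 → pile 2 (tops now [1, 2, 6])
Three piles.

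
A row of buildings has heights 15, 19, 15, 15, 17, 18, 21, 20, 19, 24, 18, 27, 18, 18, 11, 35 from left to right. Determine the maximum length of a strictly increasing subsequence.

Track the smallest tail for each achievable length (strict):
15 → extends → [15]
19 → extends → [15, 19]
15 → already a tail → [15, 19]
15 → already a tail → [15, 19]
17 → replaces 19 → [15, 17]
18 → extends → [15, 17, 18]
21 → extends → [15, 17, 18, 21]
20 → replaces 21 → [15, 17, 18, 20]
19 → replaces 20 → [15, 17, 18, 19]
24 → extends → [15, 17, 18, 19, 24]
18 → already a tail → [15, 17, 18, 19, 24]
27 → extends → [15, 17, 18, 19, 24, 27]
18 → already a tail → [15, 17, 18, 19, 24, 27]
18 → already a tail → [15, 17, 18, 19, 24, 27]
11 → replaces 15 → [11, 17, 18, 19, 24, 27]
35 → extends → [11, 17, 18, 19, 24, 27, 35]
Seven tails, so the longest strictly increasing subsequence has length 7 (e.g. 15, 17, 18, 21, 24, 27, 35).

7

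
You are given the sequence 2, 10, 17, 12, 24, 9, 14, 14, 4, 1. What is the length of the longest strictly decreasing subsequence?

Negate each value so 'decreasing' becomes 'increasing', then run patience tails on the negated sequence:
-2 → extends → [-2]
-10 → replaces -2 → [-10]
-17 → replaces -10 → [-17]
-12 → extends → [-17, -12]
-24 → replaces -17 → [-24, -12]
-9 → extends → [-24, -12, -9]
-14 → replaces -12 → [-24, -14, -9]
-14 → already a tail → [-24, -14, -9]
-4 → extends → [-24, -14, -9, -4]
-1 → extends → [-24, -14, -9, -4, -1]
Five tails, so the longest strictly decreasing subsequence of the original has length 5.

5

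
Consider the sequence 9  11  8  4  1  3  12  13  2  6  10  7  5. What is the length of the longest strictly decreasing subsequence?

Negate each value so 'decreasing' becomes 'increasing', then run patience tails on the negated sequence:
-9 → extends → [-9]
-11 → replaces -9 → [-11]
-8 → extends → [-11, -8]
-4 → extends → [-11, -8, -4]
-1 → extends → [-11, -8, -4, -1]
-3 → replaces -1 → [-11, -8, -4, -3]
-12 → replaces -11 → [-12, -8, -4, -3]
-13 → replaces -12 → [-13, -8, -4, -3]
-2 → extends → [-13, -8, -4, -3, -2]
-6 → replaces -4 → [-13, -8, -6, -3, -2]
-10 → replaces -8 → [-13, -10, -6, -3, -2]
-7 → replaces -6 → [-13, -10, -7, -3, -2]
-5 → replaces -3 → [-13, -10, -7, -5, -2]
Five tails, so the longest strictly decreasing subsequence of the original has length 5.

5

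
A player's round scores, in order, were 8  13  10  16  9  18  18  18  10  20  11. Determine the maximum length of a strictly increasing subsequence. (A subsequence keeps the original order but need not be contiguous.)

5

Track the smallest tail for each achievable length (strict):
8 → extends → [8]
13 → extends → [8, 13]
10 → replaces 13 → [8, 10]
16 → extends → [8, 10, 16]
9 → replaces 10 → [8, 9, 16]
18 → extends → [8, 9, 16, 18]
18 → already a tail → [8, 9, 16, 18]
18 → already a tail → [8, 9, 16, 18]
10 → replaces 16 → [8, 9, 10, 18]
20 → extends → [8, 9, 10, 18, 20]
11 → replaces 18 → [8, 9, 10, 11, 20]
Five tails, so the longest strictly increasing subsequence has length 5 (e.g. 8, 13, 16, 18, 20).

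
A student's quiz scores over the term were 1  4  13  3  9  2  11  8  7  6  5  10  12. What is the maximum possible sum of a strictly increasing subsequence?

Let S[i] be the best sum of a strictly increasing subsequence ending at i:
i:      1  2  3  4  5  6  7  8  9 10 11 12 13
a[i]:   1  4 13  3  9  2 11  8  7  6  5 10 12
S:      1  5 18  4 14  3 25 13 12 11 10 24 37
Maximum is 37 (e.g. 1 + 4 + 9 + 11 + 12).

37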